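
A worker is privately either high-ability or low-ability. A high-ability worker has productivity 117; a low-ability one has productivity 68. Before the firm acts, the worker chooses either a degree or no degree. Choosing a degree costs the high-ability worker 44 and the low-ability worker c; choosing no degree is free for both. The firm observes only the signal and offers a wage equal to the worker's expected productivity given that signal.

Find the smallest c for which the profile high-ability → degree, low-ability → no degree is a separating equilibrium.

Under separation: degree → high-ability (pays 117); no degree → low-ability (pays 68).
High-ability: 117 − 44 = 73 ≥ 68 − 0 = 68. Holds regardless of c. ✓
Low-ability: 68 − 0 ≥ 117 − c, so c ≥ 117 − 68 = 49.

49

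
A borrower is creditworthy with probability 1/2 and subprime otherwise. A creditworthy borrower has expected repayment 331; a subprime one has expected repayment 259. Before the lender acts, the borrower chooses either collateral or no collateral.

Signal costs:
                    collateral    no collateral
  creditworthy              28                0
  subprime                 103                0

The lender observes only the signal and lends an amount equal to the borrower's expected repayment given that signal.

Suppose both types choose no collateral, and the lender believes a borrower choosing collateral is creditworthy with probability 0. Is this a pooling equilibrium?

Yes

At the pooled signal (no collateral) the lender holds the prior 1/2 and pays 1/2·331 + 1/2·259 = 295. Off-path (collateral) belief 0 gives 0·331 + 1·259 = 259.
Creditworthy: no collateral gives 295 − 0 = 295; collateral gives 259 − 28 = 231. Stays. ✓
Subprime: no collateral gives 295 − 0 = 295; collateral gives 259 − 103 = 156. Stays. ✓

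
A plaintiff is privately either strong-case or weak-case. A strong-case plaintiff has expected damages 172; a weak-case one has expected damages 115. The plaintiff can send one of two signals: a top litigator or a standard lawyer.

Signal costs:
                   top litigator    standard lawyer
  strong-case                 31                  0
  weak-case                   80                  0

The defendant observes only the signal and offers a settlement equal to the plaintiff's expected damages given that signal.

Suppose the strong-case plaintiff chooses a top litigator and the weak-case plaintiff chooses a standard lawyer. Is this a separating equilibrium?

Under separation the defendant infers type exactly: top litigator → strong-case (pays 172), standard lawyer → weak-case (pays 115).
Strong-case: top litigator gives 172 − 31 = 141; standard lawyer gives 115 − 0 = 115. No deviation. ✓
Weak-case: standard lawyer gives 115 − 0 = 115; top litigator gives 172 − 80 = 92. No deviation. ✓
Neither type gains from mimicking the other.

Yes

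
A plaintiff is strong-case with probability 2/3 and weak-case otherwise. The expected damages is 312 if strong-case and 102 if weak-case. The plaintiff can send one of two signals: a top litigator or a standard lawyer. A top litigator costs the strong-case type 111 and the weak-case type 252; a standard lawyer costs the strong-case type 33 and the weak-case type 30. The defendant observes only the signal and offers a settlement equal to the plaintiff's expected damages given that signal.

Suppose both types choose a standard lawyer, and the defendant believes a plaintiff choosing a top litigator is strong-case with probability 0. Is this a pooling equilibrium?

Yes

At the pooled signal (standard lawyer) the defendant holds the prior 2/3 and pays 2/3·312 + 1/3·102 = 242. Off-path (top litigator) belief 0 gives 0·312 + 1·102 = 102.
Strong-case: standard lawyer gives 242 − 33 = 209; top litigator gives 102 − 111 = -9. Stays. ✓
Weak-case: standard lawyer gives 242 − 30 = 212; top litigator gives 102 − 252 = -150. Stays. ✓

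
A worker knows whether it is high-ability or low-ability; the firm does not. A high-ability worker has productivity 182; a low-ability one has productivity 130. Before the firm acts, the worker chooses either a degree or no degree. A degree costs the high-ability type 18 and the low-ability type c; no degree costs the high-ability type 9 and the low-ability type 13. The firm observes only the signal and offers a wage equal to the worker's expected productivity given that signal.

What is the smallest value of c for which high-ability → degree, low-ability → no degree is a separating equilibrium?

65

Under separation: degree → high-ability (pays 182); no degree → low-ability (pays 130).
High-ability: 182 − 18 = 164 ≥ 130 − 9 = 121. Holds regardless of c. ✓
Low-ability: 130 − 13 ≥ 182 − c, so c ≥ 182 − 117 = 65.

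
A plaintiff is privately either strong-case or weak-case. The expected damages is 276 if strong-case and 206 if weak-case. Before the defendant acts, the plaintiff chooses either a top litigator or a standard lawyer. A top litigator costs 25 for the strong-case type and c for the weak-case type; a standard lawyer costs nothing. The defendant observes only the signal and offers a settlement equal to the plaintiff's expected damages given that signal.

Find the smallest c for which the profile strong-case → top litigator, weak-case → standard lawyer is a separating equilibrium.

Under separation: top litigator → strong-case (pays 276); standard lawyer → weak-case (pays 206).
Strong-case: 276 − 25 = 251 ≥ 206 − 0 = 206. Holds regardless of c. ✓
Weak-case: 206 − 0 ≥ 276 − c, so c ≥ 276 − 206 = 70.

70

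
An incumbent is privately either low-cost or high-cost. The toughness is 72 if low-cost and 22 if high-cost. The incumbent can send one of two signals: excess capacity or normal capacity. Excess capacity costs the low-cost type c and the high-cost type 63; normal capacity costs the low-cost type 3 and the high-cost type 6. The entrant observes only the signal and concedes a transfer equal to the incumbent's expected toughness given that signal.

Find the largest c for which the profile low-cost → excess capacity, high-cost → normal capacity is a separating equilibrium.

Under separation: excess capacity → low-cost (pays 72); normal capacity → high-cost (pays 22).
High-cost: 22 − 6 = 16 ≥ 72 − 63 = 9. Holds regardless of c. ✓
Low-cost: 72 − c ≥ 22 − 3, so c ≤ 72 − 19 = 53.

53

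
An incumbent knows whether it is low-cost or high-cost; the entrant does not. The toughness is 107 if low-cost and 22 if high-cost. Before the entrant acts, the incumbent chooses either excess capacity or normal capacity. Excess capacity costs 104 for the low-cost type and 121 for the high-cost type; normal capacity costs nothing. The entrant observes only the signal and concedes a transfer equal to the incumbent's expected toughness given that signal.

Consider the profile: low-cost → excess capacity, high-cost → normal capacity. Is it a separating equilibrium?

No

Under separation the entrant infers type exactly: excess capacity → low-cost (pays 107), normal capacity → high-cost (pays 22).
Low-cost: excess capacity gives 107 − 104 = 3; normal capacity gives 22 − 0 = 22. Would deviate. ✗
High-cost: normal capacity gives 22 − 0 = 22; excess capacity gives 107 − 121 = -14. No deviation. ✓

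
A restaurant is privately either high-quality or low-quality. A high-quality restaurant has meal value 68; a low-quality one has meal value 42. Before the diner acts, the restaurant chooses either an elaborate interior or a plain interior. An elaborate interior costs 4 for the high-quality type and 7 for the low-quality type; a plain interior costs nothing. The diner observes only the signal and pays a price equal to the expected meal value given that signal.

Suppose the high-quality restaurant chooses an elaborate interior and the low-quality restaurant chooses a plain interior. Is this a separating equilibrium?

Under separation the diner infers type exactly: elaborate interior → high-quality (pays 68), plain interior → low-quality (pays 42).
High-quality: elaborate interior gives 68 − 4 = 64; plain interior gives 42 − 0 = 42. No deviation. ✓
Low-quality: plain interior gives 42 − 0 = 42; elaborate interior gives 68 − 7 = 61. Would deviate. ✗

No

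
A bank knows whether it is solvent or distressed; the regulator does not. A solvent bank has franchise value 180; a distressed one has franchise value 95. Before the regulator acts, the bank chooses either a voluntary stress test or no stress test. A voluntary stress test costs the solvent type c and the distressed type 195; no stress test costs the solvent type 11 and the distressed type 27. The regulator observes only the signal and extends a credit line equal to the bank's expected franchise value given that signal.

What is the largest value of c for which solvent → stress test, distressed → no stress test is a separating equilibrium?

96

Under separation: stress test → solvent (pays 180); no stress test → distressed (pays 95).
Distressed: 95 − 27 = 68 ≥ 180 − 195 = -15. Holds regardless of c. ✓
Solvent: 180 − c ≥ 95 − 11, so c ≤ 180 − 84 = 96.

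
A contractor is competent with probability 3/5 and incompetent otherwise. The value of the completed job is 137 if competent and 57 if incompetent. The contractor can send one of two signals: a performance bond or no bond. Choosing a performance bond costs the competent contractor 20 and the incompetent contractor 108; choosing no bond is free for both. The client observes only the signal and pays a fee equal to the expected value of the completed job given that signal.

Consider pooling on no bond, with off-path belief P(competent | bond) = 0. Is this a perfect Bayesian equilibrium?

Yes

At the pooled signal (no bond) the client holds the prior 3/5 and pays 3/5·137 + 2/5·57 = 105. Off-path (bond) belief 0 gives 0·137 + 1·57 = 57.
Competent: no bond gives 105 − 0 = 105; bond gives 57 − 20 = 37. Stays. ✓
Incompetent: no bond gives 105 − 0 = 105; bond gives 57 − 108 = -51. Stays. ✓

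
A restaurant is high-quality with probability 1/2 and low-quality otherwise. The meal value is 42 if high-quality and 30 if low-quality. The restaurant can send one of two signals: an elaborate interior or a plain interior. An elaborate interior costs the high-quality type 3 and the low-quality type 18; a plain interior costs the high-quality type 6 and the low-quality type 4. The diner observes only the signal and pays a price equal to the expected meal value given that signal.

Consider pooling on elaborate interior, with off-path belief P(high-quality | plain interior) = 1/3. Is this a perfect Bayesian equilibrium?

No

At the pooled signal (elaborate interior) the diner holds the prior 1/2 and pays 1/2·42 + 1/2·30 = 36. Off-path (plain interior) belief 1/3 gives 1/3·42 + 2/3·30 = 34.
High-quality: elaborate interior gives 36 − 3 = 33; plain interior gives 34 − 6 = 28. Stays. ✓
Low-quality: elaborate interior gives 36 − 18 = 18; plain interior gives 34 − 4 = 30. Deviates. ✗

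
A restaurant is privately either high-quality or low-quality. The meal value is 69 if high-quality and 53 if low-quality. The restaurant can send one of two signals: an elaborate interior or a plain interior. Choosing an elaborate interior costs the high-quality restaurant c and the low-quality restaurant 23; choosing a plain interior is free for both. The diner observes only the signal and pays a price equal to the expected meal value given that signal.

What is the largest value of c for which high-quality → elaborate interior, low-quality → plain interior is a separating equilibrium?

16

Under separation: elaborate interior → high-quality (pays 69); plain interior → low-quality (pays 53).
Low-quality: 53 − 0 = 53 ≥ 69 − 23 = 46. Holds regardless of c. ✓
High-quality: 69 − c ≥ 53 − 0, so c ≤ 69 − 53 = 16.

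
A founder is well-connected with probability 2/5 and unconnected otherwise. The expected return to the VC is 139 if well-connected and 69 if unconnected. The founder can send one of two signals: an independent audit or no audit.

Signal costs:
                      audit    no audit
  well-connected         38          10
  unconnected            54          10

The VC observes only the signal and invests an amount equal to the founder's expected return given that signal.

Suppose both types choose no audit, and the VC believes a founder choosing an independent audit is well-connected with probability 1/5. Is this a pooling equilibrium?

Yes

At the pooled signal (no audit) the VC holds the prior 2/5 and pays 2/5·139 + 3/5·69 = 97. Off-path (audit) belief 1/5 gives 1/5·139 + 4/5·69 = 83.
Well-connected: no audit gives 97 − 10 = 87; audit gives 83 − 38 = 45. Stays. ✓
Unconnected: no audit gives 97 − 10 = 87; audit gives 83 − 54 = 29. Stays. ✓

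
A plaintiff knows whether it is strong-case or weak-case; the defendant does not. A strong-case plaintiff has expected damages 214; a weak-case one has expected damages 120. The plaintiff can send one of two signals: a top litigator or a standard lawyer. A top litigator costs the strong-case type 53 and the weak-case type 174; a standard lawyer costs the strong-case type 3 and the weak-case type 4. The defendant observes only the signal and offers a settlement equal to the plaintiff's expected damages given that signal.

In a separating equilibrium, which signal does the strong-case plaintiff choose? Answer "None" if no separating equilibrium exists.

top litigator

Try strong-case → top litigator, weak-case → standard lawyer:
  If types separate, top litigator earns payment 214 and standard lawyer earns 120.
  Strong-case: top litigator gives 214 − 53 = 161; standard lawyer gives 120 − 3 = 117. No deviation. ✓
  Weak-case: standard lawyer gives 120 − 4 = 116; top litigator gives 214 − 174 = 40. No deviation. ✓
Both hold — the strong-case type sends top litigator.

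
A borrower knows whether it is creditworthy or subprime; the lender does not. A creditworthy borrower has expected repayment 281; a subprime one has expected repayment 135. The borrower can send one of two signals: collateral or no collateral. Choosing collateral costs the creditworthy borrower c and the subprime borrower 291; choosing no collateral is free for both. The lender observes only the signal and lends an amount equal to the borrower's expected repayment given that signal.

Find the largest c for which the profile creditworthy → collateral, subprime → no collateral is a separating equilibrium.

146

Under separation: collateral → creditworthy (pays 281); no collateral → subprime (pays 135).
Subprime: 135 − 0 = 135 ≥ 281 − 291 = -10. Holds regardless of c. ✓
Creditworthy: 281 − c ≥ 135 − 0, so c ≤ 281 − 135 = 146.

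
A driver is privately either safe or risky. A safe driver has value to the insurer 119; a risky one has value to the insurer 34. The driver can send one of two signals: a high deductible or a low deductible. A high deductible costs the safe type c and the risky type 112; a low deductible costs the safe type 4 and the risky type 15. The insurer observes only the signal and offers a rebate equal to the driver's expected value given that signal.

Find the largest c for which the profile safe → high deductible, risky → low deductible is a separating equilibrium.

Under separation: high deductible → safe (pays 119); low deductible → risky (pays 34).
Risky: 34 − 15 = 19 ≥ 119 − 112 = 7. Holds regardless of c. ✓
Safe: 119 − c ≥ 34 − 4, so c ≤ 119 − 30 = 89.

89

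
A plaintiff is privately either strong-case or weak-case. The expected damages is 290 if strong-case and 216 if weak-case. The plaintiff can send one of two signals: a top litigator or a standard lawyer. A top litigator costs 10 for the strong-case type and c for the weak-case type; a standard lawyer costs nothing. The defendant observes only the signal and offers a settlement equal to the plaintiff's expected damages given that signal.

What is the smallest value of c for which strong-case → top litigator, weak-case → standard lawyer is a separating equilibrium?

Under separation: top litigator → strong-case (pays 290); standard lawyer → weak-case (pays 216).
Strong-case: 290 − 10 = 280 ≥ 216 − 0 = 216. Holds regardless of c. ✓
Weak-case: 216 − 0 ≥ 290 − c, so c ≥ 290 − 216 = 74.

74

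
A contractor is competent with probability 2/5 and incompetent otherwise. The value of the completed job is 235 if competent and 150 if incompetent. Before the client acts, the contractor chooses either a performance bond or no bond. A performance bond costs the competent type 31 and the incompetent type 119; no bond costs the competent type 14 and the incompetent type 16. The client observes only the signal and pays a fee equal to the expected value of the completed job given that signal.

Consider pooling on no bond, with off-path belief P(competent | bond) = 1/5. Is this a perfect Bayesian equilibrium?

At the pooled signal (no bond) the client holds the prior 2/5 and pays 2/5·235 + 3/5·150 = 184. Off-path (bond) belief 1/5 gives 1/5·235 + 4/5·150 = 167.
Competent: no bond gives 184 − 14 = 170; bond gives 167 − 31 = 136. Stays. ✓
Incompetent: no bond gives 184 − 16 = 168; bond gives 167 − 119 = 48. Stays. ✓

Yes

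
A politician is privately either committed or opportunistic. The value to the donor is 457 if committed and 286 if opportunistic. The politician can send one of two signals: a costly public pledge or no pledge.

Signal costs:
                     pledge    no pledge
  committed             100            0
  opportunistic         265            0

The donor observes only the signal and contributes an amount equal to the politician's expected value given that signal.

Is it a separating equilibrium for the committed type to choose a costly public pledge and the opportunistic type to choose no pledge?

Yes

Under separation the donor infers type exactly: pledge → committed (pays 457), no pledge → opportunistic (pays 286).
Committed: pledge gives 457 − 100 = 357; no pledge gives 286 − 0 = 286. No deviation. ✓
Opportunistic: no pledge gives 286 − 0 = 286; pledge gives 457 − 265 = 192. No deviation. ✓
Neither type gains from mimicking the other.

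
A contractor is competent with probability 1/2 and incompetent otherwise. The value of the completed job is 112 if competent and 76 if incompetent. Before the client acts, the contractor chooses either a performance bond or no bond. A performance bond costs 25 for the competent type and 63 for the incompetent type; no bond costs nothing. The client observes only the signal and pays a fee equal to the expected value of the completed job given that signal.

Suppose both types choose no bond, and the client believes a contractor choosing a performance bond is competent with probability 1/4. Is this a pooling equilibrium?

At the pooled signal (no bond) the client holds the prior 1/2 and pays 1/2·112 + 1/2·76 = 94. Off-path (bond) belief 1/4 gives 1/4·112 + 3/4·76 = 85.
Competent: no bond gives 94 − 0 = 94; bond gives 85 − 25 = 60. Stays. ✓
Incompetent: no bond gives 94 − 0 = 94; bond gives 85 − 63 = 22. Stays. ✓

Yes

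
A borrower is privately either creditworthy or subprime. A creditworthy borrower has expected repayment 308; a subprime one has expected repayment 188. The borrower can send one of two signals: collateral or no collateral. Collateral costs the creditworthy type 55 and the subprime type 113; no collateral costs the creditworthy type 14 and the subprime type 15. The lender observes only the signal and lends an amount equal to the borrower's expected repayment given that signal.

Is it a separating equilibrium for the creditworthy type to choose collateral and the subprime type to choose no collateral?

If types separate, collateral earns payment 308 and no collateral earns 188.
Creditworthy: collateral gives 308 − 55 = 253; no collateral gives 188 − 14 = 174. No deviation. ✓
Subprime: no collateral gives 188 − 15 = 173; collateral gives 308 − 113 = 195. Would deviate. ✗

No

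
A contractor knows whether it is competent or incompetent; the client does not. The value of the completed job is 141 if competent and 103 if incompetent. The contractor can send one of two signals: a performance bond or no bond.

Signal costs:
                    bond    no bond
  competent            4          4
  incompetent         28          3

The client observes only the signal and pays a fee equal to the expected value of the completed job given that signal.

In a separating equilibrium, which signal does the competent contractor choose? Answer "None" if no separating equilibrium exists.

Try competent → bond, incompetent → no bond:
  Under separation the client infers type exactly: bond → competent (pays 141), no bond → incompetent (pays 103).
  Competent: bond gives 141 − 4 = 137; no bond gives 103 − 4 = 99. No deviation. ✓
  Incompetent: no bond gives 103 − 3 = 100; bond gives 141 − 28 = 113. Would deviate. ✗
Try competent → no bond, incompetent → bond:
  Under separation the client infers type exactly: no bond → competent (pays 141), bond → incompetent (pays 103).
  Competent: no bond gives 141 − 4 = 137; bond gives 103 − 4 = 99. No deviation. ✓
  Incompetent: bond gives 103 − 28 = 75; no bond gives 141 − 3 = 138. Would deviate. ✗
Neither assignment is incentive-compatible.

None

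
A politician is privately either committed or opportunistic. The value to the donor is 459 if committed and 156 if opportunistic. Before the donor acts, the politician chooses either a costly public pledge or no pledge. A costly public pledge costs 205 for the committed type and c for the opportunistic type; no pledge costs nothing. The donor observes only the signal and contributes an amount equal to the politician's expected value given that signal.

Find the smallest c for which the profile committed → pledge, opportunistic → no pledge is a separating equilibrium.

303

Under separation: pledge → committed (pays 459); no pledge → opportunistic (pays 156).
Committed: 459 − 205 = 254 ≥ 156 − 0 = 156. Holds regardless of c. ✓
Opportunistic: 156 − 0 ≥ 459 − c, so c ≥ 459 − 156 = 303.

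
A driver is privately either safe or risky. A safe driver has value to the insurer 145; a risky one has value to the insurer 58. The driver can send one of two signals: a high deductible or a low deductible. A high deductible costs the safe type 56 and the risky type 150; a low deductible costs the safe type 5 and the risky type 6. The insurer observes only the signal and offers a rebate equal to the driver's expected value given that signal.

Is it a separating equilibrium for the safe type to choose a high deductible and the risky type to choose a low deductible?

Yes

Under separation the insurer infers type exactly: high deductible → safe (pays 145), low deductible → risky (pays 58).
Safe: high deductible gives 145 − 56 = 89; low deductible gives 58 − 5 = 53. No deviation. ✓
Risky: low deductible gives 58 − 6 = 52; high deductible gives 145 − 150 = -5. No deviation. ✓
Neither type gains from mimicking the other.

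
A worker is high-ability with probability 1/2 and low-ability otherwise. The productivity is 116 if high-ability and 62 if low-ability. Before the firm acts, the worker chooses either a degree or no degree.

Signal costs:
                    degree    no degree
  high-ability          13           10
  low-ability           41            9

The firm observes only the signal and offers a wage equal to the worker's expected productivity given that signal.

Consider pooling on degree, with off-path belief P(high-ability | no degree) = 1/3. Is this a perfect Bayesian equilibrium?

On the equilibrium path (degree) the firm holds the prior 1/2 and pays 1/2·116 + 1/2·62 = 89. Off-path (no degree) belief 1/3 gives 1/3·116 + 2/3·62 = 80.
High-ability: degree gives 89 − 13 = 76; no degree gives 80 − 10 = 70. Stays. ✓
Low-ability: degree gives 89 − 41 = 48; no degree gives 80 − 9 = 71. Deviates. ✗

No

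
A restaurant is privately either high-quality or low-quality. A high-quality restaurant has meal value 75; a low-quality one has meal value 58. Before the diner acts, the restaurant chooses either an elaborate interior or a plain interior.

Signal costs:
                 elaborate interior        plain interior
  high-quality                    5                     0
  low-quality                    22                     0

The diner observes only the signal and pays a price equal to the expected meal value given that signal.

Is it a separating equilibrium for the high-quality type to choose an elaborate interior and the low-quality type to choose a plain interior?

If types separate, elaborate interior earns payment 75 and plain interior earns 58.
High-quality: elaborate interior gives 75 − 5 = 70; plain interior gives 58 − 0 = 58. No deviation. ✓
Low-quality: plain interior gives 58 − 0 = 58; elaborate interior gives 75 − 22 = 53. No deviation. ✓
Both incentive constraints hold.

Yes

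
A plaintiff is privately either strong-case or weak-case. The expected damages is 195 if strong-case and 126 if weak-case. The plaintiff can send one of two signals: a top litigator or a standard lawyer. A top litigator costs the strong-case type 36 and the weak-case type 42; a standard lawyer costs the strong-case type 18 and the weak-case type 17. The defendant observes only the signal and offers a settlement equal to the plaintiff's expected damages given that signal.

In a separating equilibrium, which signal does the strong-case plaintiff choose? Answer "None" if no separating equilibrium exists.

None

Try strong-case → top litigator, weak-case → standard lawyer:
  If types separate, top litigator earns payment 195 and standard lawyer earns 126.
  Strong-case: top litigator gives 195 − 36 = 159; standard lawyer gives 126 − 18 = 108. No deviation. ✓
  Weak-case: standard lawyer gives 126 − 17 = 109; top litigator gives 195 − 42 = 153. Would deviate. ✗
Try strong-case → standard lawyer, weak-case → top litigator:
  If types separate, standard lawyer earns payment 195 and top litigator earns 126.
  Strong-case: standard lawyer gives 195 − 18 = 177; top litigator gives 126 − 36 = 90. No deviation. ✓
  Weak-case: top litigator gives 126 − 42 = 84; standard lawyer gives 195 − 17 = 178. Would deviate. ✗
Neither assignment is incentive-compatible.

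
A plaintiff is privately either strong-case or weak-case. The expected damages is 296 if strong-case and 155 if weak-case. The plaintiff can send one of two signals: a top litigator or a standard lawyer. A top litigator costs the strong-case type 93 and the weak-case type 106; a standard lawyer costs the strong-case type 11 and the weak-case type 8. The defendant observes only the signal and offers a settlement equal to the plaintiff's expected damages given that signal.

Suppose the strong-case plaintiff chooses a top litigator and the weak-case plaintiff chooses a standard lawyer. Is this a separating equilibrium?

Under separation the defendant infers type exactly: top litigator → strong-case (pays 296), standard lawyer → weak-case (pays 155).
Strong-case: top litigator gives 296 − 93 = 203; standard lawyer gives 155 − 11 = 144. No deviation. ✓
Weak-case: standard lawyer gives 155 − 8 = 147; top litigator gives 296 − 106 = 190. Would deviate. ✗

No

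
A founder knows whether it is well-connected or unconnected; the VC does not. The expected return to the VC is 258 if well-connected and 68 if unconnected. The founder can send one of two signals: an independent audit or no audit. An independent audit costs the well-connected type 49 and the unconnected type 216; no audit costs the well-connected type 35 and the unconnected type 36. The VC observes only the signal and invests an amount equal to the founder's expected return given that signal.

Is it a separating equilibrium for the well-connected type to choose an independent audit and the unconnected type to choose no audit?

If types separate, audit earns payment 258 and no audit earns 68.
Well-connected: audit gives 258 − 49 = 209; no audit gives 68 − 35 = 33. No deviation. ✓
Unconnected: no audit gives 68 − 36 = 32; audit gives 258 − 216 = 42. Would deviate. ✗

No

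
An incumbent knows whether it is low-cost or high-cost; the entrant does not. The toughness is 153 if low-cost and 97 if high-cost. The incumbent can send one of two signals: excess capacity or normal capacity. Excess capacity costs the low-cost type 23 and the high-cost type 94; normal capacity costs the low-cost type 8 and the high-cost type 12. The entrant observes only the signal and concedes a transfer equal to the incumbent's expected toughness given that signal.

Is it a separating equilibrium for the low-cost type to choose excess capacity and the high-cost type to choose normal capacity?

If types separate, excess capacity earns payment 153 and normal capacity earns 97.
Low-cost: excess capacity gives 153 − 23 = 130; normal capacity gives 97 − 8 = 89. No deviation. ✓
High-cost: normal capacity gives 97 − 12 = 85; excess capacity gives 153 − 94 = 59. No deviation. ✓
Both incentive constraints hold.

Yes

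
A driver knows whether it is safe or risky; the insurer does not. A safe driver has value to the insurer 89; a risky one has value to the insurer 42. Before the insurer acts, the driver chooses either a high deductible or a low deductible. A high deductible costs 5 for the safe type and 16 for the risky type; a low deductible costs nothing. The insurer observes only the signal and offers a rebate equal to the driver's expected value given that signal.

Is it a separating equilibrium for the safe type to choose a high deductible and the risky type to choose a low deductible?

If types separate, high deductible earns payment 89 and low deductible earns 42.
Safe: high deductible gives 89 − 5 = 84; low deductible gives 42 − 0 = 42. No deviation. ✓
Risky: low deductible gives 42 − 0 = 42; high deductible gives 89 − 16 = 73. Would deviate. ✗

No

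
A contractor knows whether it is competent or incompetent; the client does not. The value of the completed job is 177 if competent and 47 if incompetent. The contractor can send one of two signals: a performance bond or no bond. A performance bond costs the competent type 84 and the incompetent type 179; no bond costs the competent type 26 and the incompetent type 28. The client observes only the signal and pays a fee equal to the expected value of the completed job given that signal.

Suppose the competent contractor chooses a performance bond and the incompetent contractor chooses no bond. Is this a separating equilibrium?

Yes

If types separate, bond earns payment 177 and no bond earns 47.
Competent: bond gives 177 − 84 = 93; no bond gives 47 − 26 = 21. No deviation. ✓
Incompetent: no bond gives 47 − 28 = 19; bond gives 177 − 179 = -2. No deviation. ✓
Both incentive constraints hold.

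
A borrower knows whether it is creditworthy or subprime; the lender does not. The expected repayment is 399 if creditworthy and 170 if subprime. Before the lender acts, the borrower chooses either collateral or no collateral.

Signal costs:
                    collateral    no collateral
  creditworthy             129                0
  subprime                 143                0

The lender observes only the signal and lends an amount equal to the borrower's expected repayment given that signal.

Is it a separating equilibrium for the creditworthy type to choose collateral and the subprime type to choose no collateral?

No

If types separate, collateral earns payment 399 and no collateral earns 170.
Creditworthy: collateral gives 399 − 129 = 270; no collateral gives 170 − 0 = 170. No deviation. ✓
Subprime: no collateral gives 170 − 0 = 170; collateral gives 399 − 143 = 256. Would deviate. ✗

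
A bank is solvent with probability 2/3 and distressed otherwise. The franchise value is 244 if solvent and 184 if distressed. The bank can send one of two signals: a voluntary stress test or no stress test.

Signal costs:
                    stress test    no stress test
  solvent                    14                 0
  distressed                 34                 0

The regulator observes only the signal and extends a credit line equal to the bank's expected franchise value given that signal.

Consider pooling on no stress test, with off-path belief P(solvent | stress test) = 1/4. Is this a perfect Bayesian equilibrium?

Yes

On the equilibrium path (no stress test) the regulator holds the prior 2/3 and pays 2/3·244 + 1/3·184 = 224. Off-path (stress test) belief 1/4 gives 1/4·244 + 3/4·184 = 199.
Solvent: no stress test gives 224 − 0 = 224; stress test gives 199 − 14 = 185. Stays. ✓
Distressed: no stress test gives 224 − 0 = 224; stress test gives 199 − 34 = 165. Stays. ✓
Beliefs are Bayes-consistent on-path and both types best-respond.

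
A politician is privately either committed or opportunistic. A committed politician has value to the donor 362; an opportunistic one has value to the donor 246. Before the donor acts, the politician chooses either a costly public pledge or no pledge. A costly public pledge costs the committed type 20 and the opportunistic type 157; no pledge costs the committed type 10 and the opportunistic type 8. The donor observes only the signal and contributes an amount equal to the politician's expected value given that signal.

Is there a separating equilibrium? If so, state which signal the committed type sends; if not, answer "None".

Try committed → pledge, opportunistic → no pledge:
  If types separate, pledge earns payment 362 and no pledge earns 246.
  Committed: pledge gives 362 − 20 = 342; no pledge gives 246 − 10 = 236. No deviation. ✓
  Opportunistic: no pledge gives 246 − 8 = 238; pledge gives 362 − 157 = 205. No deviation. ✓
Both hold — the committed type sends pledge.

pledge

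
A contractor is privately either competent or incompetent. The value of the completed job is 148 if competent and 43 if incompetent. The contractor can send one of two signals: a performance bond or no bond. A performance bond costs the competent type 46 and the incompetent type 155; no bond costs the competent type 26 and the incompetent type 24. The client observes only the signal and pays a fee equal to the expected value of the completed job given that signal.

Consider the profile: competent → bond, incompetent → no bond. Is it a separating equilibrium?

If types separate, bond earns payment 148 and no bond earns 43.
Competent: bond gives 148 − 46 = 102; no bond gives 43 − 26 = 17. No deviation. ✓
Incompetent: no bond gives 43 − 24 = 19; bond gives 148 − 155 = -7. No deviation. ✓
Both incentive constraints hold.

Yes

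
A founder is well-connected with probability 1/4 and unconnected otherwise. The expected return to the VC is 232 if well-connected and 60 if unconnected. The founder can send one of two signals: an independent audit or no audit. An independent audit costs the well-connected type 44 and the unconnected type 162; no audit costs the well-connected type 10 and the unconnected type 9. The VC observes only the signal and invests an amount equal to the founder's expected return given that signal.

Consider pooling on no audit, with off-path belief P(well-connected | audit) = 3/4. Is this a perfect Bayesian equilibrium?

At the pooled signal (no audit) the VC holds the prior 1/4 and pays 1/4·232 + 3/4·60 = 103. Off-path (audit) belief 3/4 gives 3/4·232 + 1/4·60 = 189.
Well-connected: no audit gives 103 − 10 = 93; audit gives 189 − 44 = 145. Deviates. ✗
Unconnected: no audit gives 103 − 9 = 94; audit gives 189 − 162 = 27. Stays. ✓

No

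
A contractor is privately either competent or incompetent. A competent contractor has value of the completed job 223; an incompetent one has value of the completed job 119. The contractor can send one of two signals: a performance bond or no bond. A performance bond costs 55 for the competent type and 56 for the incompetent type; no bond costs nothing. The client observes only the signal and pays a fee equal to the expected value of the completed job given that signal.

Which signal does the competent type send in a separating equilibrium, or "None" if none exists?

None

Try competent → bond, incompetent → no bond:
  If types separate, bond earns payment 223 and no bond earns 119.
  Competent: bond gives 223 − 55 = 168; no bond gives 119 − 0 = 119. No deviation. ✓
  Incompetent: no bond gives 119 − 0 = 119; bond gives 223 − 56 = 167. Would deviate. ✗
Try competent → no bond, incompetent → bond:
  If types separate, no bond earns payment 223 and bond earns 119.
  Competent: no bond gives 223 − 0 = 223; bond gives 119 − 55 = 64. No deviation. ✓
  Incompetent: bond gives 119 − 56 = 63; no bond gives 223 − 0 = 223. Would deviate. ✗
Neither assignment is incentive-compatible.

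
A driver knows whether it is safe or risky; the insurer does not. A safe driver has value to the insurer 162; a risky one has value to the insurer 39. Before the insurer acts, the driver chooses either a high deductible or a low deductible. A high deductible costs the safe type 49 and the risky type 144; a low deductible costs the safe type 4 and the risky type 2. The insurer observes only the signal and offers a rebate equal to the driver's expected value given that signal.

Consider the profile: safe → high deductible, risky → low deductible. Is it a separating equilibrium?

Yes

Under separation the insurer infers type exactly: high deductible → safe (pays 162), low deductible → risky (pays 39).
Safe: high deductible gives 162 − 49 = 113; low deductible gives 39 − 4 = 35. No deviation. ✓
Risky: low deductible gives 39 − 2 = 37; high deductible gives 162 − 144 = 18. No deviation. ✓
Neither type gains from mimicking the other.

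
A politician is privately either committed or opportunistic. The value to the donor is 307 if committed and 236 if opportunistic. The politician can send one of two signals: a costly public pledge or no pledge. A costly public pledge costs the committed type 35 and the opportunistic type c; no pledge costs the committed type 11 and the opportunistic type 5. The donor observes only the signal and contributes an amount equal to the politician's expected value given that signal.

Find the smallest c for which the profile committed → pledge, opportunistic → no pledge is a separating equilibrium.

Under separation: pledge → committed (pays 307); no pledge → opportunistic (pays 236).
Committed: 307 − 35 = 272 ≥ 236 − 11 = 225. Holds regardless of c. ✓
Opportunistic: 236 − 5 ≥ 307 − c, so c ≥ 307 − 231 = 76.

76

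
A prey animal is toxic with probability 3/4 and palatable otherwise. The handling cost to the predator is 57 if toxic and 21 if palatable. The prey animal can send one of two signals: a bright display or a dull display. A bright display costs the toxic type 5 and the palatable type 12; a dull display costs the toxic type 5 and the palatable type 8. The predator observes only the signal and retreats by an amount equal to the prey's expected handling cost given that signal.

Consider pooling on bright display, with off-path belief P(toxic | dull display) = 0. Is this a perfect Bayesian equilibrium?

Yes

On the equilibrium path (bright display) the predator holds the prior 3/4 and pays 3/4·57 + 1/4·21 = 48. Off-path (dull display) belief 0 gives 0·57 + 1·21 = 21.
Toxic: bright display gives 48 − 5 = 43; dull display gives 21 − 5 = 16. Stays. ✓
Palatable: bright display gives 48 − 12 = 36; dull display gives 21 − 8 = 13. Stays. ✓
Beliefs are Bayes-consistent on-path and both types best-respond.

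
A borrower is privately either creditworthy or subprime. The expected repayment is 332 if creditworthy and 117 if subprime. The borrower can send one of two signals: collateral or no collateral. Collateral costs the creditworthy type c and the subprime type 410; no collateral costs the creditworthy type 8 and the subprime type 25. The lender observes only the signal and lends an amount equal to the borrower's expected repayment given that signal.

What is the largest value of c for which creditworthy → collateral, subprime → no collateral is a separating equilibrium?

223

Under separation: collateral → creditworthy (pays 332); no collateral → subprime (pays 117).
Subprime: 117 − 25 = 92 ≥ 332 − 410 = -78. Holds regardless of c. ✓
Creditworthy: 332 − c ≥ 117 − 8, so c ≤ 332 − 109 = 223.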